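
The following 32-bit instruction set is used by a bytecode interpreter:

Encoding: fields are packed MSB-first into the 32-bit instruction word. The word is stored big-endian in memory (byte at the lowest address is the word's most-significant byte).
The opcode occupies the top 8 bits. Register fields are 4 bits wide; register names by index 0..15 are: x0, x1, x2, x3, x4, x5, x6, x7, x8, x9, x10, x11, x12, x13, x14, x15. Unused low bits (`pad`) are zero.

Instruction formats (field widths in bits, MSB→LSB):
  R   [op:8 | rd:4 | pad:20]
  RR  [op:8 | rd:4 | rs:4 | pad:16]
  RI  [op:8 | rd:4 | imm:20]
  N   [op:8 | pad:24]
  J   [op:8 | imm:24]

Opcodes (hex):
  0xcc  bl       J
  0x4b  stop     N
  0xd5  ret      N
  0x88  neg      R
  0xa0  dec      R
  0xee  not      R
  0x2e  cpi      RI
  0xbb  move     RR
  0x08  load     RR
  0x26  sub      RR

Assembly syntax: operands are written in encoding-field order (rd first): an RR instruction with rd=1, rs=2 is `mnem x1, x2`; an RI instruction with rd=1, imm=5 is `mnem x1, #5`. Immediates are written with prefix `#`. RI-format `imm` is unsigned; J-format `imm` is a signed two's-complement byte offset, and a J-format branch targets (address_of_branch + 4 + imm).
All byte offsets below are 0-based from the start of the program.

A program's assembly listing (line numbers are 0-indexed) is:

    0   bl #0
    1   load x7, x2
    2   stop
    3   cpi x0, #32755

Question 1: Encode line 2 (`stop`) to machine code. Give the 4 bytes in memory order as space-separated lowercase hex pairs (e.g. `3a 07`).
4b 00 00 00

2. stop fields op=0x4b:8|pad=0:24 → word 4b000000h → 4b 00 00 00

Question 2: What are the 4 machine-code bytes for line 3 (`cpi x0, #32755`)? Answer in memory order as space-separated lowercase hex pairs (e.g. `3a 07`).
3. cpi fields op=0x2e:8|rd=0:4|imm=32755:20 → word 2e007ff3h → 2e 00 7f f3

2e 00 7f f3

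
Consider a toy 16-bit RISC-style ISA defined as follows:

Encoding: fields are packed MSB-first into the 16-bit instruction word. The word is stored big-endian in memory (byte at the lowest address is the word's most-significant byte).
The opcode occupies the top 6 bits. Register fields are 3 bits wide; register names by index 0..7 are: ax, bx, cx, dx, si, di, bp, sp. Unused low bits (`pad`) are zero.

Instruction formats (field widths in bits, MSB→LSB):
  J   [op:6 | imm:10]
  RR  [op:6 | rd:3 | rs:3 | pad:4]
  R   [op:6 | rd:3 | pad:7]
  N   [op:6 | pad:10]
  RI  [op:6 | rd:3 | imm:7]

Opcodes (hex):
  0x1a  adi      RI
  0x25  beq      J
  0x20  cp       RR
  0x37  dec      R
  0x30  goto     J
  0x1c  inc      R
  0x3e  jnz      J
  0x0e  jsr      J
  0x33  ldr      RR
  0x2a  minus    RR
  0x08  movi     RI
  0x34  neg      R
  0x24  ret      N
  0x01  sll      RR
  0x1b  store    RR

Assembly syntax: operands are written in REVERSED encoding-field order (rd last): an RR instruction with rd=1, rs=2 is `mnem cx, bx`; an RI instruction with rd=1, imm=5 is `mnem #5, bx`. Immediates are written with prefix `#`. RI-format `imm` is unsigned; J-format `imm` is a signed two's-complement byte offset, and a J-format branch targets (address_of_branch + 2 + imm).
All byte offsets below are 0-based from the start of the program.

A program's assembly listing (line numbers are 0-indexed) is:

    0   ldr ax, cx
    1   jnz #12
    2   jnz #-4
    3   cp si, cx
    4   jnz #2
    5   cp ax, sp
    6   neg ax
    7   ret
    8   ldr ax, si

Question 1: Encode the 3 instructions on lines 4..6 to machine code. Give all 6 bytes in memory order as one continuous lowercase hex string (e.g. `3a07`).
L4: jnz op=0x3e:6|imm=2:10 ⇒ 0xf802 ⇒ big f8 02
L5: cp op=0x20:6|rd=7:3|rs=0:3|pad=0:4 ⇒ 0x8380 ⇒ big 83 80
L6: neg op=0x34:6|rd=0:3|pad=0:7 ⇒ 0xd000 ⇒ big d0 00

f8028380d000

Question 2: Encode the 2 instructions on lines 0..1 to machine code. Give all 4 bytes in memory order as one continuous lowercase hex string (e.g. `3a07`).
0. ldr fields op=0x33:6|rd=2:3|rs=0:3|pad=0:4 → word cd00h → cd 00
1. jnz fields op=0x3e:6|imm=12:10 → word f80ch → f8 0c

cd00f80c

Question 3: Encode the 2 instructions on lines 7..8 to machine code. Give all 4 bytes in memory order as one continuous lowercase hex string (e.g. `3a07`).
9000ce00

7. ret fields op=0x24:6|pad=0:10 → word 9000h → 90 00
8. ldr fields op=0x33:6|rd=4:3|rs=0:3|pad=0:4 → word ce00h → ce 00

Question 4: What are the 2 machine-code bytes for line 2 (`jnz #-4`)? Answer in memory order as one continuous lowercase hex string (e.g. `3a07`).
2. jnz fields op=0x3e:6|imm=-4:10 → word fbfch → fb fc

fbfc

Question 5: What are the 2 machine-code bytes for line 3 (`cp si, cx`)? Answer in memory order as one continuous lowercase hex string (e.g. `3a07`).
8140

line 3 (cp): pack op=0x20:6|rd=2:3|rs=4:3|pad=0:4 = 0x8140; big→ 81 40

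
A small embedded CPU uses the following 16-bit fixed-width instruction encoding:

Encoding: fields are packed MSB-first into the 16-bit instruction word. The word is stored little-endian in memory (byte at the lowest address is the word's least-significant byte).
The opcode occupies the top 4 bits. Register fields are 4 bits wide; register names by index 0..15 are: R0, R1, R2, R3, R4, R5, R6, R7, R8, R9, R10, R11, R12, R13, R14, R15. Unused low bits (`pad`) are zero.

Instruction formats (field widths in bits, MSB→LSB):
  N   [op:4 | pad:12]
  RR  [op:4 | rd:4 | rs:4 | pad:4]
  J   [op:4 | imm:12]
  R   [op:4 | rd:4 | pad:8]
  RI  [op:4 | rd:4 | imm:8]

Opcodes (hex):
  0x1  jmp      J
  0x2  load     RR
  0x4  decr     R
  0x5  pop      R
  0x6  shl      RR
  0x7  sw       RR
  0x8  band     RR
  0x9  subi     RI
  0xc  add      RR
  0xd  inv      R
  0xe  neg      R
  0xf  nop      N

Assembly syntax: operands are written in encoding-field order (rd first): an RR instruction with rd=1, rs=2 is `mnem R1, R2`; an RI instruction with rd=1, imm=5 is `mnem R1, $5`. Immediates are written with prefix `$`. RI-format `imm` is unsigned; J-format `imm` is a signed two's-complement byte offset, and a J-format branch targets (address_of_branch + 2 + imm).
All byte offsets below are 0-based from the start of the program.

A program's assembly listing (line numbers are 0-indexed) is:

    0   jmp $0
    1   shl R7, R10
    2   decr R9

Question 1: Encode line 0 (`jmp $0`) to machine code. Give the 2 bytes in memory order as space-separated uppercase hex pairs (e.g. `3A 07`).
0. jmp fields op=0x1:4|imm=0:12 → word 1000h → 00 10

00 10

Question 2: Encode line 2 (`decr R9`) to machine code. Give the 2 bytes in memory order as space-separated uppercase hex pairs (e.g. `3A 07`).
line 2 (decr): pack op=0x4:4|rd=9:4|pad=0:8 = 0x4900; little→ 00 49

00 49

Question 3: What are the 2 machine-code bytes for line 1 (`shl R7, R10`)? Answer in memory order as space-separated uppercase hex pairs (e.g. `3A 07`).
L1: shl op=0x6:4|rd=7:4|rs=10:4|pad=0:4 ⇒ 0x67a0 ⇒ little a0 67

A0 67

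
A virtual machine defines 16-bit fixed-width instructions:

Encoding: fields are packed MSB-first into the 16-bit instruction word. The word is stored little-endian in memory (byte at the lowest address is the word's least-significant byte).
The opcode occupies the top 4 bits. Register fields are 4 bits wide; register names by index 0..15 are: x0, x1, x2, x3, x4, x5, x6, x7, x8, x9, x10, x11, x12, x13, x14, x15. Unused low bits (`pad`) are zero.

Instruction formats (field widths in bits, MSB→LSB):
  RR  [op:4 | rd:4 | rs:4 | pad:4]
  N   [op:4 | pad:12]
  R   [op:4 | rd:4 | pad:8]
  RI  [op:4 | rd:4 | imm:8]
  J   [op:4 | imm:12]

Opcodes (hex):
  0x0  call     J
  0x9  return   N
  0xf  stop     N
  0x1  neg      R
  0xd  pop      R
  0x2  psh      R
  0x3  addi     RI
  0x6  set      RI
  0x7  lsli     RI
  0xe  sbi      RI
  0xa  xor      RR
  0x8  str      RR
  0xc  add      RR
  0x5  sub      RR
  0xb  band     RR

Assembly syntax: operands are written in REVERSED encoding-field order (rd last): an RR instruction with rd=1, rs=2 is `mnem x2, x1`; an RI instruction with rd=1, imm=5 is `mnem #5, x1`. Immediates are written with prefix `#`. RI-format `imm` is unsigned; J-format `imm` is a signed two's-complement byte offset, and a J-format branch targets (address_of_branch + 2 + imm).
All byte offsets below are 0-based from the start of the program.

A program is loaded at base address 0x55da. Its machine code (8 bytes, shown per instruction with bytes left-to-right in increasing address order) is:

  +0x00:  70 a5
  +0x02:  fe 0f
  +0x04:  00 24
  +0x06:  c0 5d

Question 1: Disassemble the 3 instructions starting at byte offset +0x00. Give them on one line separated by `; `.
xor x7, x5; call #-2; psh x4

off 0x00: read 70 a5 as little → 0xa570
  opcode bits[15:12]=0xa: xor/RR
  rd: (w>>8)&0xf=0x5 → x5
  rs: (w>>4)&0xf=0x7 → x7
off 0x02: read fe 0f as little → 0x0ffe
  opcode bits[15:12]=0x0: call/J
  imm: (w>>0)&0xfff=0xffe (s12→-2) → #-2
off 0x04: read 00 24 as little → 0x2400
  opcode bits[15:12]=0x2: psh/R
  rd: (w>>8)&0xf=0x4 → x4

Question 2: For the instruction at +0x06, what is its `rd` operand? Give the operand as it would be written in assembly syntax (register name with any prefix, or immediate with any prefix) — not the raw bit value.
+0x06: c0 5d ⇒ word 0x5dc0 (little)
  op=0x5dc0>>12=0x5 ⇒ sub (RR)
  rd@[11:8]=0xd ⇒ x13
  rs@[7:4]=0xc ⇒ x12

x13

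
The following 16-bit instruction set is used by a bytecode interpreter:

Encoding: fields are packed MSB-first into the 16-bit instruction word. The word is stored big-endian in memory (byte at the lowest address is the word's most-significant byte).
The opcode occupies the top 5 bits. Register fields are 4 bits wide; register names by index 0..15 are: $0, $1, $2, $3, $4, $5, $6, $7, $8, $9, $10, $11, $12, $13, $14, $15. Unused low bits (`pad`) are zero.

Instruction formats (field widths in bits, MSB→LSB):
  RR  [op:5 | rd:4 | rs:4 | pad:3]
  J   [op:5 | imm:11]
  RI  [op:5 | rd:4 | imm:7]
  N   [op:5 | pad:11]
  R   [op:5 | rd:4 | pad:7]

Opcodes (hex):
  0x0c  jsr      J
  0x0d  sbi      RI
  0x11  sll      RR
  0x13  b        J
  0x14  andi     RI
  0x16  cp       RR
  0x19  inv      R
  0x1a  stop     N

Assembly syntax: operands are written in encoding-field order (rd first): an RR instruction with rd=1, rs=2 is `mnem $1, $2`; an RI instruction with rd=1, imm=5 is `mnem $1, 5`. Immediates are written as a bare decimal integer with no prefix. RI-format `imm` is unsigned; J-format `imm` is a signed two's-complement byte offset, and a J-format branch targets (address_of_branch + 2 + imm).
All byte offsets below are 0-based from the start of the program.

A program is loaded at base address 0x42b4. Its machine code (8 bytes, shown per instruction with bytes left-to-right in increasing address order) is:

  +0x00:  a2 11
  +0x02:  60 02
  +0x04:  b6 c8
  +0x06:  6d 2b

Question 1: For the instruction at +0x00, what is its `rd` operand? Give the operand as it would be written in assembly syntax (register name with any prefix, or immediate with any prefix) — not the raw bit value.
$4

[00] a2 11 → 0xa211
  top 5b → 0x14 → andi [RI]
  rd@[10:7]=0x4 ⇒ $4
  imm@[6:0]=0x11 ⇒ 17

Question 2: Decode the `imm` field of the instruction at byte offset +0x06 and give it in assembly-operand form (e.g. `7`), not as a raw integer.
43

off 0x06: read 6d 2b as big → 0x6d2b
  op=0x6d2b>>11=0xd ⇒ sbi (RI)
  rd: (w>>7)&0xf=0xa → $10
  imm: (w>>0)&0x7f=0x2b → 43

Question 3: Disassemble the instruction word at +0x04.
cp $13, $9

[04] b6 c8 → 0xb6c8
  op=0xb6c8>>11=0x16 ⇒ cp (RR)
  rd@[10:7]=0xd ⇒ $13
  rs@[6:3]=0x9 ⇒ $9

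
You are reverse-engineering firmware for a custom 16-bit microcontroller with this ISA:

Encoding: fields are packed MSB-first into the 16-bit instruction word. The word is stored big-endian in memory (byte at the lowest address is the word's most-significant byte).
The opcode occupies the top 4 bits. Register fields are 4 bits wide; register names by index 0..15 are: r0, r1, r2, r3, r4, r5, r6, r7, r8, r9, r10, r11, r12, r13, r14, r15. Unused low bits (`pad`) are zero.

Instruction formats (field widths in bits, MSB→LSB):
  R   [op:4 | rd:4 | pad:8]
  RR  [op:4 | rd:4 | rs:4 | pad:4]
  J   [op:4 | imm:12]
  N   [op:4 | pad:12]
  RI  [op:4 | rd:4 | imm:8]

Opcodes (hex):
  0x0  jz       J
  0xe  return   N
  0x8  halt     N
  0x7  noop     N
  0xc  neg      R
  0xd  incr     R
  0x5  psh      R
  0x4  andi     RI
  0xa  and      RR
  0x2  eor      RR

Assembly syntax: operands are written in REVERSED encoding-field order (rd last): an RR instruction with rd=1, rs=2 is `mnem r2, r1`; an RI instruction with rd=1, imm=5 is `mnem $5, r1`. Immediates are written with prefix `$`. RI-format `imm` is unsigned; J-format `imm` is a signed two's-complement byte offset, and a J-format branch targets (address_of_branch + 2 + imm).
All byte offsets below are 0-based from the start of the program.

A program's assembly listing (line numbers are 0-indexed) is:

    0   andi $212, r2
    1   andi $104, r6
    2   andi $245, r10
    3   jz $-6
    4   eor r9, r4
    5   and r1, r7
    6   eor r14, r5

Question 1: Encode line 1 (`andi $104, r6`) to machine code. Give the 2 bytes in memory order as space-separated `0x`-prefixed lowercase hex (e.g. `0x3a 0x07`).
L1: andi op=0x4:4|rd=6:4|imm=104:8 ⇒ 0x4668 ⇒ big 46 68

0x46 0x68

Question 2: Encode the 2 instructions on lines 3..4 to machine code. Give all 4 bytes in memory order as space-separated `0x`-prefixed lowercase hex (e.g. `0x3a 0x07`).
0x0f 0xfa 0x24 0x90

3. jz fields op=0x0:4|imm=-6:12 → word 0ffah → 0f fa
4. eor fields op=0x2:4|rd=4:4|rs=9:4|pad=0:4 → word 2490h → 24 90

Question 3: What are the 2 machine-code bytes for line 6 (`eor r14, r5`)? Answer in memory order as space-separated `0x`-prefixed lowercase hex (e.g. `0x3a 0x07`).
0x25 0xe0

line 6 (eor): pack op=0x2:4|rd=5:4|rs=14:4|pad=0:4 = 0x25e0; big→ 25 e0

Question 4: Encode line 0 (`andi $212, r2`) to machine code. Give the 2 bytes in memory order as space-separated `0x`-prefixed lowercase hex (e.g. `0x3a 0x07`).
0x42 0xd4

0. andi fields op=0x4:4|rd=2:4|imm=212:8 → word 42d4h → 42 d4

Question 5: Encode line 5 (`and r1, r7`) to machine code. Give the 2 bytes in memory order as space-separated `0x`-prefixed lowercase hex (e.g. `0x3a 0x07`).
0xa7 0x10

5. and fields op=0xa:4|rd=7:4|rs=1:4|pad=0:4 → word a710h → a7 10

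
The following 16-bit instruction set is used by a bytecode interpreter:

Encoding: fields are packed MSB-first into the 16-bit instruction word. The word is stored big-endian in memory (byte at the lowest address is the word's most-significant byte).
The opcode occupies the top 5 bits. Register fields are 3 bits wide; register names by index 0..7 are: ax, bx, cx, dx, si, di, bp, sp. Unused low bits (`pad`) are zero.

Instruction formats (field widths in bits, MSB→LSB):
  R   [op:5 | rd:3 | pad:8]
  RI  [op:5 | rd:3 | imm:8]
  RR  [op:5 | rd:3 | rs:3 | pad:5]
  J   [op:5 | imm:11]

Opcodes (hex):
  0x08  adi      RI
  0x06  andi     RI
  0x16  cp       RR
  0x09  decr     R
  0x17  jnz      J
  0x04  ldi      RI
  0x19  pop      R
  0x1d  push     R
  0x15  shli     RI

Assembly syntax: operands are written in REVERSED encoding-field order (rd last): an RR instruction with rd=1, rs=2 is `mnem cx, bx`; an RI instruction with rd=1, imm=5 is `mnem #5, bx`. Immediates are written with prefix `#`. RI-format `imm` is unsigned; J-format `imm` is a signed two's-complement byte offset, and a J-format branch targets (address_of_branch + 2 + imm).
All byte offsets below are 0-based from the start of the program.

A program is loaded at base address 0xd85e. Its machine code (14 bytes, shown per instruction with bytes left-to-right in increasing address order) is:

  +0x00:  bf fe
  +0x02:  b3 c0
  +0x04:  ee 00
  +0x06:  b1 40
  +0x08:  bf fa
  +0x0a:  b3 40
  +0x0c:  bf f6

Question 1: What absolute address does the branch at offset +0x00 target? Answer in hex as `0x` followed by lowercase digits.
[00] bf fe → 0xbffe
  top 5b → 0x17 → jnz [J]
  [10:0] imm=2046 (s11→-2) = #-2
  target = base 0xd85e + off 0x00 + 2 + imm -2 = 0xd85e

0xd85e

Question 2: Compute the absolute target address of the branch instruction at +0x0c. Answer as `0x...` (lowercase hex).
[0c] bf f6 → 0xbff6
  top 5b → 0x17 → jnz [J]
  imm@[10:0]=0x7f6 (s11→-10) ⇒ #-10
  target = base 0xd85e + off 0x0c + 2 + imm -10 = 0xd862

0xd862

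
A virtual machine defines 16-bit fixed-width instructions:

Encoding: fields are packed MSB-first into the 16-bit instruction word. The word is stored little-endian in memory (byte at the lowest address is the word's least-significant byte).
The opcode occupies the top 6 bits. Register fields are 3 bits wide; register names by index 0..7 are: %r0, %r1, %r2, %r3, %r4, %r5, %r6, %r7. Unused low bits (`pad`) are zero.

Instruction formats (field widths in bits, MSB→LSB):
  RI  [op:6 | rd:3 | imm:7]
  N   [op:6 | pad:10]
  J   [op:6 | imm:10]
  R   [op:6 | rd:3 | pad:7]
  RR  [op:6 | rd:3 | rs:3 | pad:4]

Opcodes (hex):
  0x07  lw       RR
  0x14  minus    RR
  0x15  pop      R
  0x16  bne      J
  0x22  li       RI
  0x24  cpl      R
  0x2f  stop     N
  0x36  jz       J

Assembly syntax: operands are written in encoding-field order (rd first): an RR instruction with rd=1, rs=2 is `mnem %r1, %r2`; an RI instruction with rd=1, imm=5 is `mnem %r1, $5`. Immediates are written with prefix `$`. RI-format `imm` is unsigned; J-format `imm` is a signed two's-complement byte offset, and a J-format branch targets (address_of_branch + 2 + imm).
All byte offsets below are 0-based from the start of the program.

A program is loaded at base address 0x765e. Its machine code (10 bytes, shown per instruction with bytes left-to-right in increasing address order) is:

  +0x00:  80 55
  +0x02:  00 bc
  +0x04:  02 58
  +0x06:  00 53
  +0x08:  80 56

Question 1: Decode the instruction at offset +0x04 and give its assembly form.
bne $2

+0x04: 02 58 ⇒ word 0x5802 (little)
  top 6b → 0x16 → bne [J]
  imm: (w>>0)&0x3ff=0x2 → $2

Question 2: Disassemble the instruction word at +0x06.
minus %r6, %r0

off 0x06: read 00 53 as little → 0x5300
  op=0x5300>>10=0x14 ⇒ minus (RR)
  rd@[9:7]=0x6 ⇒ %r6
  rs@[6:4]=0x0 ⇒ %r0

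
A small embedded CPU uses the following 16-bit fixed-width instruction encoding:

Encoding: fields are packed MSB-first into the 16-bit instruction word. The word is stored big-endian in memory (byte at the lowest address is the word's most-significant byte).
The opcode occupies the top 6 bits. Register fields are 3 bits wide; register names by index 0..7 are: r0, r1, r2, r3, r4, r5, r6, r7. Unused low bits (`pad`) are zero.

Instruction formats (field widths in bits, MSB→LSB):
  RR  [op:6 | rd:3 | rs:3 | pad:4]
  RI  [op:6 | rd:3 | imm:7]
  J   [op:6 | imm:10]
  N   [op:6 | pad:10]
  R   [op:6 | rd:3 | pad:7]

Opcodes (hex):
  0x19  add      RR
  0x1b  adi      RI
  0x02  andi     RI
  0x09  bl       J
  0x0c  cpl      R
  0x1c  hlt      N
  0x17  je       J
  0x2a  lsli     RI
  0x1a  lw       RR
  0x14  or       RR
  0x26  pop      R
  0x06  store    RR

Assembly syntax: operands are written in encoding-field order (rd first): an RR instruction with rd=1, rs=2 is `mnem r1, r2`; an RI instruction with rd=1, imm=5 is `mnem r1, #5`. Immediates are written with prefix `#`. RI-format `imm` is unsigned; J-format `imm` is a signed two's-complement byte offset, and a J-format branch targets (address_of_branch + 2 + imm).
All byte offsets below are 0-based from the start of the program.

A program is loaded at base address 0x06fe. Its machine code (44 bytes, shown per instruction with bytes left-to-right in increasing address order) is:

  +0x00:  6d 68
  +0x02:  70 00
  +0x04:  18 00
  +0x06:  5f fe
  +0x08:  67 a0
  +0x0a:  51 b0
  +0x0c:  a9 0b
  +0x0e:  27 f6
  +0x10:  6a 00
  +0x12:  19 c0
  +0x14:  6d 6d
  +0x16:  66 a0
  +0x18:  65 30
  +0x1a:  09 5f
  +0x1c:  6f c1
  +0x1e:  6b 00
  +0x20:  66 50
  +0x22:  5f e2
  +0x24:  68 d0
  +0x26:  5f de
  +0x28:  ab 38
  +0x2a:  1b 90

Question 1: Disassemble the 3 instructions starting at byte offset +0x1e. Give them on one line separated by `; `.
lw r6, r0; add r4, r5; je #-30

off 0x1e: read 6b 00 as big → 0x6b00
  opcode bits[15:10]=0x1a: lw/RR
  [9:7] rd=6 = r6
  [6:4] rs=0 = r0
off 0x20: read 66 50 as big → 0x6650
  opcode bits[15:10]=0x19: add/RR
  [9:7] rd=4 = r4
  [6:4] rs=5 = r5
off 0x22: read 5f e2 as big → 0x5fe2
  opcode bits[15:10]=0x17: je/J
  [9:0] imm=994 (s10→-30) = #-30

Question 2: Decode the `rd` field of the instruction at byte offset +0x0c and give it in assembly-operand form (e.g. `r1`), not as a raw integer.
off 0x0c: read a9 0b as big → 0xa90b
  top 6b → 0x2a → lsli [RI]
  [9:7] rd=2 = r2
  [6:0] imm=11 = #11

r2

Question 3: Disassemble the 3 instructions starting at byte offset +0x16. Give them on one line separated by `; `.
+0x16: 66 a0 ⇒ word 0x66a0 (big)
  opcode bits[15:10]=0x19: add/RR
  rd: (w>>7)&0x7=0x5 → r5
  rs: (w>>4)&0x7=0x2 → r2
+0x18: 65 30 ⇒ word 0x6530 (big)
  opcode bits[15:10]=0x19: add/RR
  rd: (w>>7)&0x7=0x2 → r2
  rs: (w>>4)&0x7=0x3 → r3
+0x1a: 09 5f ⇒ word 0x095f (big)
  opcode bits[15:10]=0x2: andi/RI
  rd: (w>>7)&0x7=0x2 → r2
  imm: (w>>0)&0x7f=0x5f → #95

add r5, r2; add r2, r3; andi r2, #95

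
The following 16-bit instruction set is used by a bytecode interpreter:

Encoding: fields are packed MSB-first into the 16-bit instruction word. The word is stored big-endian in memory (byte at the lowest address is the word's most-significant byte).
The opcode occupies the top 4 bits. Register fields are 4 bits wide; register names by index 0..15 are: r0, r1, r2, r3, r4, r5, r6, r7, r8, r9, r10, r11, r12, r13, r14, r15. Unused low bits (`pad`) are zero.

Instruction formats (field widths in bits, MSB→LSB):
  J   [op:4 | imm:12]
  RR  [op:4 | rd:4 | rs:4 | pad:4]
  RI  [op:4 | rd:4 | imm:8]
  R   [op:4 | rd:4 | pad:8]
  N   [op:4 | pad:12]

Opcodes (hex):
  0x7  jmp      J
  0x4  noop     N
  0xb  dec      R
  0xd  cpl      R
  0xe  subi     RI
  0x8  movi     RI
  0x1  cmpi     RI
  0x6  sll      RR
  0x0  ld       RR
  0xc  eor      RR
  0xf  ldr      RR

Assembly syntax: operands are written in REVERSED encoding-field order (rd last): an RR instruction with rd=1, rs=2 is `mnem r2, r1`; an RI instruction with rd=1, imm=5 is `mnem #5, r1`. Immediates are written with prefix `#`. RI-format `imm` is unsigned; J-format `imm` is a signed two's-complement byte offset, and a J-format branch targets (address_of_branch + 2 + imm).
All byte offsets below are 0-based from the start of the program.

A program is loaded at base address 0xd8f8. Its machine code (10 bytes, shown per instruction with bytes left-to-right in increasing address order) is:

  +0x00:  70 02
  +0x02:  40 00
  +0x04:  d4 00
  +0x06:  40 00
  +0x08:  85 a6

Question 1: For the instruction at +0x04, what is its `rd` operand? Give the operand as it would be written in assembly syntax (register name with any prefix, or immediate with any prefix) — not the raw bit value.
@+04  big-endian(d4 00) = 0xd400
  op=0xd400>>12=0xd ⇒ cpl (R)
  rd: (w>>8)&0xf=0x4 → r4

r4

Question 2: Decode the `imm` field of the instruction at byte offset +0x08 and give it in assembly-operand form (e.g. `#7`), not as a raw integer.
#166

@+08  big-endian(85 a6) = 0x85a6
  op=0x85a6>>12=0x8 ⇒ movi (RI)
  rd@[11:8]=0x5 ⇒ r5
  imm@[7:0]=0xa6 ⇒ #166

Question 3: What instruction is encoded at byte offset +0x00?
jmp #2

@+00  big-endian(70 02) = 0x7002
  op=0x7002>>12=0x7 ⇒ jmp (J)
  imm@[11:0]=0x2 ⇒ #2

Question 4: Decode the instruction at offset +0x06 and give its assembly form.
[06] 40 00 → 0x4000
  opcode bits[15:12]=0x4: noop/N

noop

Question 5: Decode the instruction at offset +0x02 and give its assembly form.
noop

+0x02: 40 00 ⇒ word 0x4000 (big)
  op=0x4000>>12=0x4 ⇒ noop (N)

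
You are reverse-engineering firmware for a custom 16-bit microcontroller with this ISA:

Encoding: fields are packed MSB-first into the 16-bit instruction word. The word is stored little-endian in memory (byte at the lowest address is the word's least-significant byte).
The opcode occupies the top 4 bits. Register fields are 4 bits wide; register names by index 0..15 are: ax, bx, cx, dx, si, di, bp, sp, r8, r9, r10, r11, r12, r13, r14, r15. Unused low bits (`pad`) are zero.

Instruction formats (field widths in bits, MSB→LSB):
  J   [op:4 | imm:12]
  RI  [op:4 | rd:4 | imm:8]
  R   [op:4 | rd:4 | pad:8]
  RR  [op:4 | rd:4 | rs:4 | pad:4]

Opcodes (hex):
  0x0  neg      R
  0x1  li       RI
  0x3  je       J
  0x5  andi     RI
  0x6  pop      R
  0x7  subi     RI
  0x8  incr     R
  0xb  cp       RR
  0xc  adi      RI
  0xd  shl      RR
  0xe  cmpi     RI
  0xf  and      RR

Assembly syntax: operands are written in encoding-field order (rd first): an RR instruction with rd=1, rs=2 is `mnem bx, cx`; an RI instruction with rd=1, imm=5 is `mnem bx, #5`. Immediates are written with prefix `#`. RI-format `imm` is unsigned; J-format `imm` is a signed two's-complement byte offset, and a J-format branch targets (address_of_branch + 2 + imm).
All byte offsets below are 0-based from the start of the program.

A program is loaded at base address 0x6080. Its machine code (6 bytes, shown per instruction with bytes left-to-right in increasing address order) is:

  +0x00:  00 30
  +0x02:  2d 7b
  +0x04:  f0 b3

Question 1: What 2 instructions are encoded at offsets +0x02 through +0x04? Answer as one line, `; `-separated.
subi r11, #45; cp dx, r15

off 0x02: read 2d 7b as little → 0x7b2d
  opcode bits[15:12]=0x7: subi/RI
  rd@[11:8]=0xb ⇒ r11
  imm@[7:0]=0x2d ⇒ #45
off 0x04: read f0 b3 as little → 0xb3f0
  opcode bits[15:12]=0xb: cp/RR
  rd@[11:8]=0x3 ⇒ dx
  rs@[7:4]=0xf ⇒ r15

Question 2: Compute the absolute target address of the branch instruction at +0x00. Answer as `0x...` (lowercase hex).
@+00  little-endian(00 30) = 0x3000
  op=0x3000>>12=0x3 ⇒ je (J)
  [11:0] imm=0 = #0
  target = base 0x6080 + off 0x00 + 2 + imm 0 = 0x6082

0x6082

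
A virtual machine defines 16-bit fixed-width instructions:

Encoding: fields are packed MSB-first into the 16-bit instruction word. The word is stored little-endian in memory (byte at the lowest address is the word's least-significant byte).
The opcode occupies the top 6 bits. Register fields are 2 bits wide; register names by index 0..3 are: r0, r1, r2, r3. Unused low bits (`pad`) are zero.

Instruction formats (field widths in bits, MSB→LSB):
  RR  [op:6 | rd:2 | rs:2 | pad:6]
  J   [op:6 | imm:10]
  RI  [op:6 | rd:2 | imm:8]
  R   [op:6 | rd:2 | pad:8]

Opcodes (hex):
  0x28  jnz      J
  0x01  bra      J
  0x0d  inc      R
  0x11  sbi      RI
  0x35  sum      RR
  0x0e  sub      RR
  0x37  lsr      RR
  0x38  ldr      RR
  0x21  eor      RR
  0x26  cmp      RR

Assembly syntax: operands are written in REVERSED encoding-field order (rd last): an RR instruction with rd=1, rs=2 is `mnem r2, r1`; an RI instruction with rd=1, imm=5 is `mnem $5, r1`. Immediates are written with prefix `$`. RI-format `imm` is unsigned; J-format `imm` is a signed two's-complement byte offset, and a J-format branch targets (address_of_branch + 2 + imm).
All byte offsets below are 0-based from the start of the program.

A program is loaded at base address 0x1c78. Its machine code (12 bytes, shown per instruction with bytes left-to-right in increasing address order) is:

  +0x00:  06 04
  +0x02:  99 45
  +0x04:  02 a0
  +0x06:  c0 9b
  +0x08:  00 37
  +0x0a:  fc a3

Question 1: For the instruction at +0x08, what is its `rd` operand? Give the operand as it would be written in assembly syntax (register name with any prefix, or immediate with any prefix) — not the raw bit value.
+0x08: 00 37 ⇒ word 0x3700 (little)
  top 6b → 0xd → inc [R]
  rd@[9:8]=0x3 ⇒ r3

r3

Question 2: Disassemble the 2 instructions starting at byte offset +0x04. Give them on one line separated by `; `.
+0x04: 02 a0 ⇒ word 0xa002 (little)
  op=0xa002>>10=0x28 ⇒ jnz (J)
  imm: (w>>0)&0x3ff=0x2 → $2
+0x06: c0 9b ⇒ word 0x9bc0 (little)
  op=0x9bc0>>10=0x26 ⇒ cmp (RR)
  rd: (w>>8)&0x3=0x3 → r3
  rs: (w>>6)&0x3=0x3 → r3

jnz $2; cmp r3, r3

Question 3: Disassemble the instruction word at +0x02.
@+02  little-endian(99 45) = 0x4599
  top 6b → 0x11 → sbi [RI]
  rd@[9:8]=0x1 ⇒ r1
  imm@[7:0]=0x99 ⇒ $153

sbi $153, r1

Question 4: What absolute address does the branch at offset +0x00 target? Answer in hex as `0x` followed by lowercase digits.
off 0x00: read 06 04 as little → 0x0406
  op=0x0406>>10=0x1 ⇒ bra (J)
  [9:0] imm=6 = $6
  target = base 0x1c78 + off 0x00 + 2 + imm 6 = 0x1c80

0x1c80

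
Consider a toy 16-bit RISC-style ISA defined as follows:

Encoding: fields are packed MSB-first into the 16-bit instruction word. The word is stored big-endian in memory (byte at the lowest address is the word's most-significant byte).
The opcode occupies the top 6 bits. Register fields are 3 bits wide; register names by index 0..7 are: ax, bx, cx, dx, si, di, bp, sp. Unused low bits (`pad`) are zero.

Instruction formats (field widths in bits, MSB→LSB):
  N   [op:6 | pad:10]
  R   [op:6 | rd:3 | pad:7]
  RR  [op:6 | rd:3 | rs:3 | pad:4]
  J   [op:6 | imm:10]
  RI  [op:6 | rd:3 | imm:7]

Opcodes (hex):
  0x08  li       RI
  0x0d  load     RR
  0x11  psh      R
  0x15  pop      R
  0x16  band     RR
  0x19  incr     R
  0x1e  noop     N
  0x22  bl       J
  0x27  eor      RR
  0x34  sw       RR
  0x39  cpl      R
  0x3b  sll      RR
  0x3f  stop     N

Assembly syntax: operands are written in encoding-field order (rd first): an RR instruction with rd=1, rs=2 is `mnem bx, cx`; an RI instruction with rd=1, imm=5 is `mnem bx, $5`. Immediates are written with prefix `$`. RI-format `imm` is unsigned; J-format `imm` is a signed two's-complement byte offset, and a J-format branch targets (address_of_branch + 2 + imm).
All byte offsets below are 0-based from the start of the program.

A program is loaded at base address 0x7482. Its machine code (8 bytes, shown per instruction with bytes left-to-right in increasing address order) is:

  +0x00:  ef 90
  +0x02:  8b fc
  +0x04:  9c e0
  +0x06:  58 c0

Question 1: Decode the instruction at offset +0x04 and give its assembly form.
off 0x04: read 9c e0 as big → 0x9ce0
  top 6b → 0x27 → eor [RR]
  rd@[9:7]=0x1 ⇒ bx
  rs@[6:4]=0x6 ⇒ bp

eor bx, bp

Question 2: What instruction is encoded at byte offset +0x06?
band bx, si

+0x06: 58 c0 ⇒ word 0x58c0 (big)
  top 6b → 0x16 → band [RR]
  rd@[9:7]=0x1 ⇒ bx
  rs@[6:4]=0x4 ⇒ si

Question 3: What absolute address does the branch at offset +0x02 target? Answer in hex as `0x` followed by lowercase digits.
off 0x02: read 8b fc as big → 0x8bfc
  op=0x8bfc>>10=0x22 ⇒ bl (J)
  imm: (w>>0)&0x3ff=0x3fc (s10→-4) → $-4
  target = base 0x7482 + off 0x02 + 2 + imm -4 = 0x7482

0x7482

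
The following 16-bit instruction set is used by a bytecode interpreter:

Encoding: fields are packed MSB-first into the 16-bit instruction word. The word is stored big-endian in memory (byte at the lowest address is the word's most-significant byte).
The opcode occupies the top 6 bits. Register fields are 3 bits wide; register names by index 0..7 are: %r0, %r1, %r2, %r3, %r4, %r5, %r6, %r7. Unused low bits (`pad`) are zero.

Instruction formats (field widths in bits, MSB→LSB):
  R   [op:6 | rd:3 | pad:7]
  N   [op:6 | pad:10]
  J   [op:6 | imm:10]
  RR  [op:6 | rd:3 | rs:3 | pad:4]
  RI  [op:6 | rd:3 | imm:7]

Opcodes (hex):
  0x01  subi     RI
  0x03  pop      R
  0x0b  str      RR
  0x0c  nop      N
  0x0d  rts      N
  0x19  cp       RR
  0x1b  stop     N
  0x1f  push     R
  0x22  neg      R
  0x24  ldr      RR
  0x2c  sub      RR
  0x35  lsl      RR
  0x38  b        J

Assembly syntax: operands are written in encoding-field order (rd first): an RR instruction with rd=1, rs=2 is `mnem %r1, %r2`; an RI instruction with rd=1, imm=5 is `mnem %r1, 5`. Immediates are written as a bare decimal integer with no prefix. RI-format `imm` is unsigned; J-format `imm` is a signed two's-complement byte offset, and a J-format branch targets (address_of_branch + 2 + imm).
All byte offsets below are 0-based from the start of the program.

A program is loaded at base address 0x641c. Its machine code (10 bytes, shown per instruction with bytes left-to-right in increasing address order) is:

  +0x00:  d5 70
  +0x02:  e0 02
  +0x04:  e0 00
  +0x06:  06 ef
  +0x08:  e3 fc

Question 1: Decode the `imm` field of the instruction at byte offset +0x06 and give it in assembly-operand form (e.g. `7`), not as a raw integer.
111

off 0x06: read 06 ef as big → 0x06ef
  opcode bits[15:10]=0x1: subi/RI
  rd@[9:7]=0x5 ⇒ %r5
  imm@[6:0]=0x6f ⇒ 111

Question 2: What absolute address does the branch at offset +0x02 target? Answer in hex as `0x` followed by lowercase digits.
0x6422

[02] e0 02 → 0xe002
  opcode bits[15:10]=0x38: b/J
  imm@[9:0]=0x2 ⇒ 2
  target = base 0x641c + off 0x02 + 2 + imm 2 = 0x6422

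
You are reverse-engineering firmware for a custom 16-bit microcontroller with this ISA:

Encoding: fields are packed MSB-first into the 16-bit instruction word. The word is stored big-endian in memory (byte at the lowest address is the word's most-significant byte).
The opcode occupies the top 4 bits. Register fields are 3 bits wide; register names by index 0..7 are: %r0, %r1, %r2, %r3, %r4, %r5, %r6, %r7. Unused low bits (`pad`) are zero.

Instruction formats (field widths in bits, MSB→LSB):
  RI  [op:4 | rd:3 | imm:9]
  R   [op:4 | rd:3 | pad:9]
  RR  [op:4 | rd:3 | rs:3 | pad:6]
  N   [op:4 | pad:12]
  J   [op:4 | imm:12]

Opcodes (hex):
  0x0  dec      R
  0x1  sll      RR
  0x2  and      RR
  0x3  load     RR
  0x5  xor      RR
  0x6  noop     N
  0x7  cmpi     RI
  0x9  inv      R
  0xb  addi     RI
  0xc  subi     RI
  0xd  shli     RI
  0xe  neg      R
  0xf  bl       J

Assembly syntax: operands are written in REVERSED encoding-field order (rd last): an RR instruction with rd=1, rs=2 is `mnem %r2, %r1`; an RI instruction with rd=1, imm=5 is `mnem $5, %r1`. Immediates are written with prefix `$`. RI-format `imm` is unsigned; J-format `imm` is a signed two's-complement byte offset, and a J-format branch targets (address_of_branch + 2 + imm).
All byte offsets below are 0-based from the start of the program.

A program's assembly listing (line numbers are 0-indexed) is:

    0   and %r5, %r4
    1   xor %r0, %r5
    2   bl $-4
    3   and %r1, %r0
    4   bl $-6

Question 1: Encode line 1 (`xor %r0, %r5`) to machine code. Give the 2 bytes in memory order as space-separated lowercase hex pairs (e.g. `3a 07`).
5a 00

1. xor fields op=0x5:4|rd=5:3|rs=0:3|pad=0:6 → word 5a00h → 5a 00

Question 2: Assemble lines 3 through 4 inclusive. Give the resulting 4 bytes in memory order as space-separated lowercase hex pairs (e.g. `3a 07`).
3. and fields op=0x2:4|rd=0:3|rs=1:3|pad=0:6 → word 2040h → 20 40
4. bl fields op=0xf:4|imm=-6:12 → word fffah → ff fa

20 40 ff fa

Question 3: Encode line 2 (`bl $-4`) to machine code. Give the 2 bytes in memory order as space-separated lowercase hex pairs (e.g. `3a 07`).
line 2 (bl): pack op=0xf:4|imm=-4:12 = 0xfffc; big→ ff fc

ff fc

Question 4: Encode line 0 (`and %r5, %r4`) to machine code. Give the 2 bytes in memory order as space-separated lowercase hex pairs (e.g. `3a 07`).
L0: and op=0x2:4|rd=4:3|rs=5:3|pad=0:6 ⇒ 0x2940 ⇒ big 29 40

29 40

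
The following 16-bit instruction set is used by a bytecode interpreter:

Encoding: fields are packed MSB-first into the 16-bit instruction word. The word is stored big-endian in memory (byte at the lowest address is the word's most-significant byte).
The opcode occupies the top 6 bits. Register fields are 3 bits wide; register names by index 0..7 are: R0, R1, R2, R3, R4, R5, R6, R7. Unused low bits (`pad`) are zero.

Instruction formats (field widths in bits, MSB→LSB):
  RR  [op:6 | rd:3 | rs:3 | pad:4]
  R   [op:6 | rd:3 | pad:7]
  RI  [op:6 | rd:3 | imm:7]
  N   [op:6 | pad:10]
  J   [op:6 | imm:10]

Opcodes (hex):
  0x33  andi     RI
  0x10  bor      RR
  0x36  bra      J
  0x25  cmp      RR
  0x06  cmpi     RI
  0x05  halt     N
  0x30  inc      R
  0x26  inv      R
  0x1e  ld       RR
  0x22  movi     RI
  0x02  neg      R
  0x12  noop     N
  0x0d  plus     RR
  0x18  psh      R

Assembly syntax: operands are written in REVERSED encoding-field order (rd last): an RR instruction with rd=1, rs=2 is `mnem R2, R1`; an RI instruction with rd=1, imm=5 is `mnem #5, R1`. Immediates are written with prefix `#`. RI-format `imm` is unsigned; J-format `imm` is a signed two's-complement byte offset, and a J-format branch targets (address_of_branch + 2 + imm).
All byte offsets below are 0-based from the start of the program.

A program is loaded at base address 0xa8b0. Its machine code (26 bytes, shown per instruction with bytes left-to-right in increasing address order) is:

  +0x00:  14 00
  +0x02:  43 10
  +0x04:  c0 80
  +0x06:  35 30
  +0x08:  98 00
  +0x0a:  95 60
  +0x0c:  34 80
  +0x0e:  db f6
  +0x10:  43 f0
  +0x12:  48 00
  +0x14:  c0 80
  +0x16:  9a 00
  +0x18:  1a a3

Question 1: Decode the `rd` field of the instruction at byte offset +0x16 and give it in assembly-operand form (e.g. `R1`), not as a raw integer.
R4

[16] 9a 00 → 0x9a00
  op=0x9a00>>10=0x26 ⇒ inv (R)
  rd@[9:7]=0x4 ⇒ R4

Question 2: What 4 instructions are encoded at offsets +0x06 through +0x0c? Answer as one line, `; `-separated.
plus R3, R2; inv R0; cmp R6, R2; plus R0, R1

+0x06: 35 30 ⇒ word 0x3530 (big)
  op=0x3530>>10=0xd ⇒ plus (RR)
  rd@[9:7]=0x2 ⇒ R2
  rs@[6:4]=0x3 ⇒ R3
+0x08: 98 00 ⇒ word 0x9800 (big)
  op=0x9800>>10=0x26 ⇒ inv (R)
  rd@[9:7]=0x0 ⇒ R0
+0x0a: 95 60 ⇒ word 0x9560 (big)
  op=0x9560>>10=0x25 ⇒ cmp (RR)
  rd@[9:7]=0x2 ⇒ R2
  rs@[6:4]=0x6 ⇒ R6
+0x0c: 34 80 ⇒ word 0x3480 (big)
  op=0x3480>>10=0xd ⇒ plus (RR)
  rd@[9:7]=0x1 ⇒ R1
  rs@[6:4]=0x0 ⇒ R0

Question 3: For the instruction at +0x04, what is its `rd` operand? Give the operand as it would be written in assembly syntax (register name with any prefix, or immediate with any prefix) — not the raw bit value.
R1

@+04  big-endian(c0 80) = 0xc080
  op=0xc080>>10=0x30 ⇒ inc (R)
  rd: (w>>7)&0x7=0x1 → R1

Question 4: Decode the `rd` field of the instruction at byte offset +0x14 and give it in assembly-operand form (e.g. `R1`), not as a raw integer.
R1

+0x14: c0 80 ⇒ word 0xc080 (big)
  top 6b → 0x30 → inc [R]
  rd: (w>>7)&0x7=0x1 → R1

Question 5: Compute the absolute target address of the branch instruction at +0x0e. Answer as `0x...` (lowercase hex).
0xa8b6

+0x0e: db f6 ⇒ word 0xdbf6 (big)
  top 6b → 0x36 → bra [J]
  imm: (w>>0)&0x3ff=0x3f6 (s10→-10) → #-10
  target = base 0xa8b0 + off 0x0e + 2 + imm -10 = 0xa8b6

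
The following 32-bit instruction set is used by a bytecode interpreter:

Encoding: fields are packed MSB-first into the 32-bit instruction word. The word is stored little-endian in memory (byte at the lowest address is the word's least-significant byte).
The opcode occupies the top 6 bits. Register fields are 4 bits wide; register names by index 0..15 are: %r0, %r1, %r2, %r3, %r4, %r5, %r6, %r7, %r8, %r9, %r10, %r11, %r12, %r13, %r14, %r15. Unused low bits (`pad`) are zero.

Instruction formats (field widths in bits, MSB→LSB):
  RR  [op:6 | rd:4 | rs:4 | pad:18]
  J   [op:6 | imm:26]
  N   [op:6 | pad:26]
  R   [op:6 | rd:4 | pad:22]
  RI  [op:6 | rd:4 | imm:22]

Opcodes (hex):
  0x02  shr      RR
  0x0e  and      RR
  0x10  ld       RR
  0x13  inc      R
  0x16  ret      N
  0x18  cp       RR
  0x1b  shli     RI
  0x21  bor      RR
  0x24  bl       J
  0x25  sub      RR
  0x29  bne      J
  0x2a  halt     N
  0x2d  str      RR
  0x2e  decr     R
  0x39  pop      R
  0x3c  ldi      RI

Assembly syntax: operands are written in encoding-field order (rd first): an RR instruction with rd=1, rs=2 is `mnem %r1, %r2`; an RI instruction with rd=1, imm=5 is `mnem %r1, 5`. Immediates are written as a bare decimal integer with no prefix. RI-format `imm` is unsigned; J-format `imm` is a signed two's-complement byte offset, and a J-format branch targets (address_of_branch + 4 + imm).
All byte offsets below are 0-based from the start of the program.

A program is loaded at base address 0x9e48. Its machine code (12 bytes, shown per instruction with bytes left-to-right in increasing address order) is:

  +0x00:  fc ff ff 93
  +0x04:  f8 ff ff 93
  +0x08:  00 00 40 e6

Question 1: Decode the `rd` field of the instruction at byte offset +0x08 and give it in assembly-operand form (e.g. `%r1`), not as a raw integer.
%r9

@+08  little-endian(00 00 40 e6) = 0xe6400000
  op=0xe6400000>>26=0x39 ⇒ pop (R)
  [25:22] rd=9 = %r9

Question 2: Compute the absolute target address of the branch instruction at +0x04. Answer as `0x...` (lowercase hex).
0x9e48

[04] f8 ff ff 93 → 0x93fffff8
  top 6b → 0x24 → bl [J]
  [25:0] imm=67108856 (s26→-8) = -8
  target = base 0x9e48 + off 0x04 + 4 + imm -8 = 0x9e48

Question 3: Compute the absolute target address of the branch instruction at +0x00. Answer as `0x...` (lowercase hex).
0x9e48

+0x00: fc ff ff 93 ⇒ word 0x93fffffc (little)
  opcode bits[31:26]=0x24: bl/J
  imm@[25:0]=0x3fffffc (s26→-4) ⇒ -4
  target = base 0x9e48 + off 0x00 + 4 + imm -4 = 0x9e48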